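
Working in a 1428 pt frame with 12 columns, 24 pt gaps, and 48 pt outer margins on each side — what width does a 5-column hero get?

Content width = 1428 − 2·48 = 1332 pt.
1332 − 11·24 = 1068; ÷12 gives c = 89 pt.
Span of 5: 5·89 + 4·24 = 445 + 96 = 541 pt.

541 pt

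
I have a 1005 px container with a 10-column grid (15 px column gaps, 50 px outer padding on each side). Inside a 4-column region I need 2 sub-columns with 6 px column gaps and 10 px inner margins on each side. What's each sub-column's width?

163.5 px

Subtract both margins: 1005 − 2·50 = 905 px.
10 columns + 9 column gaps: 10c + 9·15 = 905.
10c = 905 − 135 = 770, so c = 77 px.
4-column span = 4·77 + 3·15 = 353 px.
Inner content = 353 − 2·10 = 333 px.
2 columns + 1 column gap: 2d + 1·6 = 333.
2d = 333 − 6 = 327, so d = 163.5 px.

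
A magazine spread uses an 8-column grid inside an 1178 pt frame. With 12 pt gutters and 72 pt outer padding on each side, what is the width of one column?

118.75 pt

Inside the margins: 1178 − 144 = 1034 pt.
1034 − 7·12 = 950; ÷8 gives c = 118.75 pt.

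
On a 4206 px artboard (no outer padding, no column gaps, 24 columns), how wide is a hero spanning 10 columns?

1752.5 px

24c = 4206 → c = 175.25 px.
With no column gaps, 10 columns span 10·175.25 = 1752.5 px.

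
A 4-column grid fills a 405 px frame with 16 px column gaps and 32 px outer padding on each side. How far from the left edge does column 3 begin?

Subtract both margins: 405 − 2·32 = 341 px.
4 columns + 3 column gaps: 4c + 3·16 = 341.
4c = 341 − 48 = 293, so c = 73.25 px.
Each column+gutter stride is 89.25 px; 2 of them past the 32 px margin is 32 + 178.5 = 210.5 px.

210.5 px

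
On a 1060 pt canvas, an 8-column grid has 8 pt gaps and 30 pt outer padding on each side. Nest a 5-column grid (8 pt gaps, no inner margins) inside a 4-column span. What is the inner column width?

92.8 pt

Take off 60 pt of margins, leaving 1000 pt.
Subtracting 7 gaps of 8 leaves 944 for 8 columns, so c = 118 pt.
4-column span = 4·118 + 3·8 = 496 pt.
5d + 4·8 = 496 → 5d = 464 → d = 92.8 pt.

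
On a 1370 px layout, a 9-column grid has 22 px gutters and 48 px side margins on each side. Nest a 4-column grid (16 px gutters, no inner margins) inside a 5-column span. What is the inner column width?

162.5 px

Subtract both margins: 1370 − 2·48 = 1274 px.
1274 − 8·22 = 1098; ÷9 gives c = 122 px.
5-column span = 5·122 + 4·22 = 698 px.
698 − 3·16 = 650; ÷4 gives d = 162.5 px.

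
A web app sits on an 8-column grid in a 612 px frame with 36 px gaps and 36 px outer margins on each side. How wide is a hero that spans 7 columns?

Content width = 612 − 2·36 = 540 px.
8 columns + 7 gaps: 8c + 7·36 = 540.
8c = 540 − 252 = 288, so c = 36 px.
7-column span = 7·36 + 6·36 = 468 px.

468 px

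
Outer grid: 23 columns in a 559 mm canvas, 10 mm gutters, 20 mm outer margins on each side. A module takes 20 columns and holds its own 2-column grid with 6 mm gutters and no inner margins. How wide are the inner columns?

222 mm

Subtract both margins: 559 − 2·20 = 519 mm.
23c + 22·10 = 519 → 23c = 299 → c = 13 mm.
20 columns plus 19 gutters: 260 + 190 = 450 mm.
2 columns + 1 gutter: 2d + 1·6 = 450.
2d = 450 − 6 = 444, so d = 222 mm.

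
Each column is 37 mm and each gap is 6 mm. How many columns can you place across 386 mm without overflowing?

Each extra column adds 37 + 6 = 43 mm.
(386 + 6) / 43 = 9.12, so 9 columns fit.

9 columns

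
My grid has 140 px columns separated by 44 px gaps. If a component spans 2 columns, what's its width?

2 columns plus 1 gap: 280 + 44 = 324 px.

324 px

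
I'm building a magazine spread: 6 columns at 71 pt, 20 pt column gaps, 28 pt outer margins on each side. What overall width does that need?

Adding margins, columns and gutters: 56 + 426 + 100 = 582 pt.

582 pt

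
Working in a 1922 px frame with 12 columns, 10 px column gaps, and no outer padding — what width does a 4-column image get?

634 px

Subtracting 11 column gaps of 10 leaves 1812 for 12 columns, so c = 151 px.
4-column span = 4·151 + 3·10 = 634 px.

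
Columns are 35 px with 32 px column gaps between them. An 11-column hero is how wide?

705 px

11 columns plus 10 column gaps: 385 + 320 = 705 px.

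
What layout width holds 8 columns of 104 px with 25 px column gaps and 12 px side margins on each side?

1031 px

Total width: 2·12 + 8·104 + 7·25 = 1031 px.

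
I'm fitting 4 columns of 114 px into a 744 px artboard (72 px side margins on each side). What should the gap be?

Inside the margins: 744 − 144 = 600 px.
Columns use 456 px, leaving 144 px across 3 gaps = 48 px each.

48 px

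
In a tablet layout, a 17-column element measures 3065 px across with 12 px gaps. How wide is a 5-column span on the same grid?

17 columns + 16 gaps: 17c + 16·12 = 3065.
17c = 3065 − 192 = 2873, so c = 169 px.
Span of 5: 5·169 + 4·12 = 845 + 48 = 893 px.

893 px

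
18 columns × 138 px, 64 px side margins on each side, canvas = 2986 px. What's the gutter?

Take off 128 px of margins, leaving 2858 px.
18 columns take 18·138 = 2484 px; remaining 374 splits into 17 gutters.
g = 374 / 17 = 22 px.

22 px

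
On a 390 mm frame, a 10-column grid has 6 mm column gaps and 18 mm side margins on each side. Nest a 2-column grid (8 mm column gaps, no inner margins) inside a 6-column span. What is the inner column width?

Inside the margins: 390 − 36 = 354 mm.
Subtracting 9 column gaps of 6 leaves 300 for 10 columns, so c = 30 mm.
6 columns plus 5 column gaps: 180 + 30 = 210 mm.
2 columns + 1 column gap: 2d + 1·8 = 210.
2d = 210 − 8 = 202, so d = 101 mm.

101 mm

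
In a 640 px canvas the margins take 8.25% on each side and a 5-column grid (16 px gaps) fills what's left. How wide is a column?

Each margin = 8.25% of 640 = 52.8 px; content = 640 − 2·52.8 = 534.4 px.
Subtracting 4 gaps of 16 leaves 470.4 for 5 columns, so c = 94.08 px.

94.08 px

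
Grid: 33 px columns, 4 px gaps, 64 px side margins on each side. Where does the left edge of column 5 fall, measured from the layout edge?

212 px

Each column+gutter stride is 37 px; 4 of them past the 64 px margin is 64 + 148 = 212 px.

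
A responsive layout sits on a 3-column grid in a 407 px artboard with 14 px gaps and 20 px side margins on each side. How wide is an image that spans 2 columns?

Inside the margins: 407 − 40 = 367 px.
3 columns + 2 gaps: 3c + 2·14 = 367.
3c = 367 − 28 = 339, so c = 113 px.
Span of 2: 2·113 + 1·14 = 226 + 14 = 240 px.

240 px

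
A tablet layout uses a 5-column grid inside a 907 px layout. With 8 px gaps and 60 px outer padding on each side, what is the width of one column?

151 px

Take off 120 px of margins, leaving 787 px.
Subtracting 4 gaps of 8 leaves 755 for 5 columns, so c = 151 px.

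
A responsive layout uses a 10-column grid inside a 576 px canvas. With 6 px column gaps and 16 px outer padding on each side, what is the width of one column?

49 px

Subtract both margins: 576 − 2·16 = 544 px.
10c + 9·6 = 544 → 10c = 490 → c = 49 px.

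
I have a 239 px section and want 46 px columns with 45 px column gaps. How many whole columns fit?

3 columns

3 columns: 3·46 + 2·45 = 228 px ≤ 239.
4 columns: 319 px > 239. So 3.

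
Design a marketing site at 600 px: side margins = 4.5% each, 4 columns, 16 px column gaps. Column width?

600 × (1 − 2·4.5%) = 600 × 91% = 546 px for the columns.
Subtracting 3 column gaps of 16 leaves 498 for 4 columns, so c = 124.5 px.

124.5 px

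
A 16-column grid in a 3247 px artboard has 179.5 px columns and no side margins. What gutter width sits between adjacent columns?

16·179.5 + 15g = 3247 → 15g = 375 → g = 25 px.

25 px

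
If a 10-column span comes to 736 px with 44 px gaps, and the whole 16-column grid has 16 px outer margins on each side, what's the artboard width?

10c + 9·44 = 736 → 10c = 340 → c = 34 px.
Adding margins, columns and gutters: 32 + 544 + 660 = 1236 px.

1236 px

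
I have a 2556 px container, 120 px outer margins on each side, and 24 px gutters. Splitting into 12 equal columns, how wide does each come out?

171 px

Content width = 2556 − 2·120 = 2316 px.
2316 − 11·24 = 2052; ÷12 gives c = 171 px.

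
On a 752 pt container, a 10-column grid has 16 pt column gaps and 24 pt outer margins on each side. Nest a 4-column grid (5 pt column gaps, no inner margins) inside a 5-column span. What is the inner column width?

Inside the margins: 752 − 48 = 704 pt.
Subtracting 9 column gaps of 16 leaves 560 for 10 columns, so c = 56 pt.
Span of 5: 5·56 + 4·16 = 280 + 64 = 344 pt.
4 columns + 3 column gaps: 4d + 3·5 = 344.
4d = 344 − 15 = 329, so d = 82.25 pt.

82.25 pt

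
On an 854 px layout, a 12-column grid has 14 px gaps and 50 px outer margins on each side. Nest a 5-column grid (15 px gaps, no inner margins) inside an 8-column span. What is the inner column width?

87.6 px

Subtract both margins: 854 − 2·50 = 754 px.
12c + 11·14 = 754 → 12c = 600 → c = 50 px.
Span of 8: 8·50 + 7·14 = 400 + 98 = 498 px.
5d + 4·15 = 498 → 5d = 438 → d = 87.6 px.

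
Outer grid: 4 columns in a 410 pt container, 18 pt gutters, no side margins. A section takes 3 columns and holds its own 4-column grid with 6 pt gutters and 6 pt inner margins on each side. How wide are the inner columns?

Subtracting 3 gutters of 18 leaves 356 for 4 columns, so c = 89 pt.
3 columns plus 2 gutters: 267 + 36 = 303 pt.
Inner content = 303 − 2·6 = 291 pt.
4 columns + 3 gutters: 4d + 3·6 = 291.
4d = 291 − 18 = 273, so d = 68.25 pt.

68.25 pt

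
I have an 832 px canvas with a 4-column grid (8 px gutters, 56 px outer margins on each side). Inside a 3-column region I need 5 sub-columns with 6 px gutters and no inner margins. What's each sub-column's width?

Subtract both margins: 832 − 2·56 = 720 px.
4 columns + 3 gutters: 4c + 3·8 = 720.
4c = 720 − 24 = 696, so c = 174 px.
Span of 3: 3·174 + 2·8 = 522 + 16 = 538 px.
Subtracting 4 gutters of 6 leaves 514 for 5 columns, so d = 102.8 px.

102.8 px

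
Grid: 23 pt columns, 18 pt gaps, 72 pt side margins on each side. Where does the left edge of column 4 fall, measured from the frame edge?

195 pt

Column 4 starts at margin + 3·(column + gutter) = 72 + 3·41 = 195 pt.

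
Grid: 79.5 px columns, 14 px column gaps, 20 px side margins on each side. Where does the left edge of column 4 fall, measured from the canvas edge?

Column 4 starts at margin + 3·(column + gutter) = 20 + 3·93.5 = 300.5 px.

300.5 px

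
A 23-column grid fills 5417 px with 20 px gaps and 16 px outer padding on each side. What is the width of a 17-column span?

Inside the margins: 5417 − 32 = 5385 px.
23c + 22·20 = 5385 → 23c = 4945 → c = 215 px.
17 columns plus 16 gaps: 3655 + 320 = 3975 px.

3975 px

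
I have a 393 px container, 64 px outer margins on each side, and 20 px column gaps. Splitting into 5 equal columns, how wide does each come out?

Inside the margins: 393 − 128 = 265 px.
265 − 4·20 = 185; ÷5 gives c = 37 px.

37 px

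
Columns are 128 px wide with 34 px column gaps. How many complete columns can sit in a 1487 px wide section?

9 columns: 9·128 + 8·34 = 1424 px ≤ 1487.
10 columns: 1586 px > 1487. So 9.

9 columns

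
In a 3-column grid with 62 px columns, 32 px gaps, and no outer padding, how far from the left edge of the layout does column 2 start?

94 px

No margin, so column 2 starts at 1·(column + gutter) = 1·94 = 94 px.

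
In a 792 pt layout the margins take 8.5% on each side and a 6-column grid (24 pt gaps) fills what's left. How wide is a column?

Margins: 8.5% × 792 = 67.32 pt each, so content = 792 − 134.64 = 657.36 pt.
6 columns + 5 gaps: 6c + 5·24 = 657.36.
6c = 657.36 − 120 = 537.36, so c = 89.56 pt.

89.56 pt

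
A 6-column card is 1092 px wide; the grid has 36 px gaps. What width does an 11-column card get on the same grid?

2032 px

Subtracting 5 gaps of 36 leaves 912 for 6 columns, so c = 152 px.
11-column span = 11·152 + 10·36 = 2032 px.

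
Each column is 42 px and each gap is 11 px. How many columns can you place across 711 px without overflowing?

Each extra column adds 42 + 11 = 53 px.
(711 + 11) / 53 = 13.62, so 13 columns fit.

13 columns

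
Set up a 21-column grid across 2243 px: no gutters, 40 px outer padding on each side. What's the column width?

Content width = 2243 − 2·40 = 2163 px.
2163 / 21 = 103 px per column.

103 px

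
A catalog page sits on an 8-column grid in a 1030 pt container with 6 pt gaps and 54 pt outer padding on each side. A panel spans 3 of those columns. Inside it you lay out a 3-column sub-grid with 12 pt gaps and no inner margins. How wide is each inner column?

Subtract both margins: 1030 − 2·54 = 922 pt.
922 − 7·6 = 880; ÷8 gives c = 110 pt.
Span of 3: 3·110 + 2·6 = 330 + 12 = 342 pt.
Subtracting 2 gaps of 12 leaves 318 for 3 columns, so d = 106 pt.

106 pt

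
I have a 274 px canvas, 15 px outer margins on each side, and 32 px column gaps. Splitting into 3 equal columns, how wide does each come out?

60 px

Take off 30 px of margins, leaving 244 px.
3 columns + 2 column gaps: 3c + 2·32 = 244.
3c = 244 − 64 = 180, so c = 60 px.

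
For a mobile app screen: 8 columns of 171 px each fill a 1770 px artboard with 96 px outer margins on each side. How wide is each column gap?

30 px

Subtract both margins: 1770 − 2·96 = 1578 px.
Columns use 1368 px, leaving 210 px across 7 column gaps = 30 px each.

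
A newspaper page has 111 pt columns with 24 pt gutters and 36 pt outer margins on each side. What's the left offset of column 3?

Each column+gutter stride is 135 pt; 2 of them past the 36 pt margin is 36 + 270 = 306 pt.

306 pt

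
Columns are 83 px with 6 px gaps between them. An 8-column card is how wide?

706 px

8-column span = 8·83 + 7·6 = 706 px.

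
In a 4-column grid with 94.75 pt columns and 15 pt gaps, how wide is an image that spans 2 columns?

204.5 pt

2 columns plus 1 gap: 189.5 + 15 = 204.5 pt.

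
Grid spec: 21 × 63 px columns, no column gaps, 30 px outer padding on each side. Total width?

1383 px

Summing: 60 + 1323 = 1383 px.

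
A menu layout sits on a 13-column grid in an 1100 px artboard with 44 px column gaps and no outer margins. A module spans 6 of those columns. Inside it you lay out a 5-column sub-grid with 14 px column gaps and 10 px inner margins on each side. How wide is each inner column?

81.6 px

13c + 12·44 = 1100 → 13c = 572 → c = 44 px.
6 columns plus 5 column gaps: 264 + 220 = 484 px.
Inner content = 484 − 2·10 = 464 px.
5 columns + 4 column gaps: 5d + 4·14 = 464.
5d = 464 − 56 = 408, so d = 81.6 px.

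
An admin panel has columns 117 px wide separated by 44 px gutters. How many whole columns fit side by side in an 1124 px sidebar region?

7 columns

k columns need k·117 + (k−1)·44 = k·161 − 44.
k·161 − 44 ≤ 1124 → k ≤ 1168 / 161 ≈ 7.25, so k = 7.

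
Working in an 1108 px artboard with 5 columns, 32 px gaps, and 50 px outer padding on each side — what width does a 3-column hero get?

Content width = 1108 − 2·50 = 1008 px.
5 columns + 4 gaps: 5c + 4·32 = 1008.
5c = 1008 − 128 = 880, so c = 176 px.
Span of 3: 3·176 + 2·32 = 528 + 64 = 592 px.

592 px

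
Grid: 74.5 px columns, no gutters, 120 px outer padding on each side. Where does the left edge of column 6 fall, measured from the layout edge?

492.5 px

Each column+gutter stride is 74.5 px; 5 of them past the 120 px margin is 120 + 372.5 = 492.5 px.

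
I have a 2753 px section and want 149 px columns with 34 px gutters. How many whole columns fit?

15 columns

k columns need k·149 + (k−1)·34 = k·183 − 34.
k·183 − 34 ≤ 2753 → k ≤ 2787 / 183 ≈ 15.23, so k = 15.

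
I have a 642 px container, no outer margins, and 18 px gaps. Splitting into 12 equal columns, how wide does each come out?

37 px

12 columns + 11 gaps: 12c + 11·18 = 642.
12c = 642 − 198 = 444, so c = 37 px.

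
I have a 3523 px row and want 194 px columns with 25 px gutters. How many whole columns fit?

16 columns

16 columns: 16·194 + 15·25 = 3479 px ≤ 3523.
17 columns: 3698 px > 3523. So 16.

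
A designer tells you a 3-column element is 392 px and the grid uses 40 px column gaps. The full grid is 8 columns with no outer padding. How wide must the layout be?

Subtracting 2 column gaps of 40 leaves 312 for 3 columns, so c = 104 px.
Summing: 832 + 280 = 1112 px.

1112 px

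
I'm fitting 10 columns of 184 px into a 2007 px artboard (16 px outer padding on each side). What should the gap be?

15 px

Inside the margins: 2007 − 32 = 1975 px.
10·184 + 9g = 1975 → 9g = 135 → g = 15 px.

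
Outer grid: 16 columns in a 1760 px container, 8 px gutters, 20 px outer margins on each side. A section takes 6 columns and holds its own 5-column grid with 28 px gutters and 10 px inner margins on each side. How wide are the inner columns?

101.6 px

Take off 40 px of margins, leaving 1720 px.
1720 − 15·8 = 1600; ÷16 gives c = 100 px.
6-column span = 6·100 + 5·8 = 640 px.
Inner content = 640 − 2·10 = 620 px.
5 columns + 4 gutters: 5d + 4·28 = 620.
5d = 620 − 112 = 508, so d = 101.6 px.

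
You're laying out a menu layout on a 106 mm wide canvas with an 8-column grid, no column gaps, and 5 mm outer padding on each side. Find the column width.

Subtract both margins: 106 − 2·5 = 96 mm.
With no column gaps, each column is 96/8 = 12 mm.

12 mm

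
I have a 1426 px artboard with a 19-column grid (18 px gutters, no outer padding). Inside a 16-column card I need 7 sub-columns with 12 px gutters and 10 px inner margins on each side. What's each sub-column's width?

19c + 18·18 = 1426 → 19c = 1102 → c = 58 px.
16 columns plus 15 gutters: 928 + 270 = 1198 px.
Inner content = 1198 − 2·10 = 1178 px.
7 columns + 6 gutters: 7d + 6·12 = 1178.
7d = 1178 − 72 = 1106, so d = 158 px.

158 px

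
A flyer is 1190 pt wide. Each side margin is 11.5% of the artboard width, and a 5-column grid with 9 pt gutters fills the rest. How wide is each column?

176.06 pt

Each margin = 11.5% of 1190 = 136.85 pt; content = 1190 − 2·136.85 = 916.3 pt.
Subtracting 4 gutters of 9 leaves 880.3 for 5 columns, so c = 176.06 pt.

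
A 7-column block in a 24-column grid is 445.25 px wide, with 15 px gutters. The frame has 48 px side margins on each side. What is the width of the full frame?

1659 px

Subtracting 6 gutters of 15 leaves 355.25 for 7 columns, so c = 50.75 px.
Frame = 2·48 + 24·50.75 + 23·15 = 96 + 1218 + 345 = 1659 px.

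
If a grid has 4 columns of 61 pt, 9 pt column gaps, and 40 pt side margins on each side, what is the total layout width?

Total width: 2·40 + 4·61 + 3·9 = 351 pt.

351 pt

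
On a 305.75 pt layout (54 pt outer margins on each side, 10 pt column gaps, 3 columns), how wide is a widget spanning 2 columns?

Subtract both margins: 305.75 − 2·54 = 197.75 pt.
197.75 − 2·10 = 177.75; ÷3 gives c = 59.25 pt.
Span of 2: 2·59.25 + 1·10 = 118.5 + 10 = 128.5 pt.

128.5 pt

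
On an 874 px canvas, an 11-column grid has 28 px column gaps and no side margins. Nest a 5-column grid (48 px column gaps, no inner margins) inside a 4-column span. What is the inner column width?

21.6 px

Subtracting 10 column gaps of 28 leaves 594 for 11 columns, so c = 54 px.
4-column span = 4·54 + 3·28 = 300 px.
Subtracting 4 column gaps of 48 leaves 108 for 5 columns, so d = 21.6 px.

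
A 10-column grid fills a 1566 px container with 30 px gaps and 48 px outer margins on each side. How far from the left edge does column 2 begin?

Subtract both margins: 1566 − 2·48 = 1470 px.
Subtracting 9 gaps of 30 leaves 1200 for 10 columns, so c = 120 px.
Before column 2: the margin + 1 column + 1 gap.
Offset = 48 + 1·(120 + 30) = 48 + 150 = 198 px.

198 px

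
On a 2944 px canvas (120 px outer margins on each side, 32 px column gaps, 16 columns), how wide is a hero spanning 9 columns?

Take off 240 px of margins, leaving 2704 px.
Subtracting 15 column gaps of 32 leaves 2224 for 16 columns, so c = 139 px.
9-column span = 9·139 + 8·32 = 1507 px.

1507 px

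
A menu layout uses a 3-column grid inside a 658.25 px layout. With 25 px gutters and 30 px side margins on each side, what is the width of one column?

Subtract both margins: 658.25 − 2·30 = 598.25 px.
3 columns + 2 gutters: 3c + 2·25 = 598.25.
3c = 598.25 − 50 = 548.25, so c = 182.75 px.

182.75 px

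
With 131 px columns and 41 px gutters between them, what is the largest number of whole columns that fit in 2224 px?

13 columns

k columns need k·131 + (k−1)·41 = k·172 − 41.
k·172 − 41 ≤ 2224 → k ≤ 2265 / 172 ≈ 13.17, so k = 13.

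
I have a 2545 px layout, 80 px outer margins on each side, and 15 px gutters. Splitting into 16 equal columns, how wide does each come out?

135 px

Inside the margins: 2545 − 160 = 2385 px.
Subtracting 15 gutters of 15 leaves 2160 for 16 columns, so c = 135 px.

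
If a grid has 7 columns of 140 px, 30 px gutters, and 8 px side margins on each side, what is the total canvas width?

Total width: 2·8 + 7·140 + 6·30 = 1176 px.

1176 px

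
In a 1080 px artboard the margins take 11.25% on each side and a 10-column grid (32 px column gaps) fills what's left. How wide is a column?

Each margin = 11.25% of 1080 = 121.5 px; content = 1080 − 2·121.5 = 837 px.
10c + 9·32 = 837 → 10c = 549 → c = 54.9 px.

54.9 px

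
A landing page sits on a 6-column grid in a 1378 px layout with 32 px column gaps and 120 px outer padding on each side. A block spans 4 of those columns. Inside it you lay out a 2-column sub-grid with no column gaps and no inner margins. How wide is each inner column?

374 px

Outer content = 1378 − 2·120 = 1138 px.
6 columns + 5 column gaps: 6c + 5·32 = 1138.
6c = 1138 − 160 = 978, so c = 163 px.
Span of 4: 4·163 + 3·32 = 652 + 96 = 748 px.
2d = 748 → d = 374 px.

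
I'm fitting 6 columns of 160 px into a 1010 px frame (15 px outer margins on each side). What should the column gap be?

4 px

Content width = 1010 − 2·15 = 980 px.
6 columns take 6·160 = 960 px; remaining 20 splits into 5 column gaps.
g = 20 / 5 = 4 px.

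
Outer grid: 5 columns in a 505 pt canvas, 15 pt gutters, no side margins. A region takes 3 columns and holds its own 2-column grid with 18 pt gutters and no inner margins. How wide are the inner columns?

5c + 4·15 = 505 → 5c = 445 → c = 89 pt.
3-column span = 3·89 + 2·15 = 297 pt.
2d + 1·18 = 297 → 2d = 279 → d = 139.5 pt.

139.5 pt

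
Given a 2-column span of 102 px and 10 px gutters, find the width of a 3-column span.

2 columns + 1 gutter: 2c + 1·10 = 102.
2c = 102 − 10 = 92, so c = 46 px.
3 columns plus 2 gutters: 138 + 20 = 158 px.

158 px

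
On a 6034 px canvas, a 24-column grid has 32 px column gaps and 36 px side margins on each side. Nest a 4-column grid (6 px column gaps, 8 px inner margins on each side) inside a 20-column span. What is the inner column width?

1232.25 px

Inside the margins: 6034 − 72 = 5962 px.
Subtracting 23 column gaps of 32 leaves 5226 for 24 columns, so c = 217.75 px.
Span of 20: 20·217.75 + 19·32 = 4355 + 608 = 4963 px.
Inner content = 4963 − 2·8 = 4947 px.
4947 − 3·6 = 4929; ÷4 gives d = 1232.25 px.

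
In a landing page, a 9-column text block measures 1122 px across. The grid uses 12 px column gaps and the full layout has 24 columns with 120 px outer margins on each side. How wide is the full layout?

3252 px

1122 − 8·12 = 1026; ÷9 gives c = 114 px.
Total width: 2·120 + 24·114 + 23·12 = 3252 px.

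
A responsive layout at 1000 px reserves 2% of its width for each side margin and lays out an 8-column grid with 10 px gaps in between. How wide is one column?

111.25 px

Margins: 2% × 1000 = 20 px each, so content = 1000 − 40 = 960 px.
8 columns + 7 gaps: 8c + 7·10 = 960.
8c = 960 − 70 = 890, so c = 111.25 px.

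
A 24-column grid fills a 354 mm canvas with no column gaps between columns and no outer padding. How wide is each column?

14.75 mm

24c = 354 → c = 14.75 mm.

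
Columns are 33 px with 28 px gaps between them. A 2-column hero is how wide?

2-column span = 2·33 + 1·28 = 94 px.

94 px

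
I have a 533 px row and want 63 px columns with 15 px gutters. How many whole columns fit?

7 columns

k columns need k·63 + (k−1)·15 = k·78 − 15.
k·78 − 15 ≤ 533 → k ≤ 548 / 78 ≈ 7.03, so k = 7.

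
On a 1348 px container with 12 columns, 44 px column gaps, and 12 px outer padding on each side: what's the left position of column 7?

696 px

Take off 24 px of margins, leaving 1324 px.
12c + 11·44 = 1324 → 12c = 840 → c = 70 px.
Column 7 starts at margin + 6·(column + gutter) = 12 + 6·114 = 696 px.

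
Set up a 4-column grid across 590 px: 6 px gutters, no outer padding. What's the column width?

143 px

590 − 3·6 = 572; ÷4 gives c = 143 px.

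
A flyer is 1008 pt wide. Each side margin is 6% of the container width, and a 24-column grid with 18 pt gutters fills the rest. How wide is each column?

19.71 pt

Margins: 6% × 1008 = 60.48 pt each, so content = 1008 − 120.96 = 887.04 pt.
Subtracting 23 gutters of 18 leaves 473.04 for 24 columns, so c = 19.71 pt.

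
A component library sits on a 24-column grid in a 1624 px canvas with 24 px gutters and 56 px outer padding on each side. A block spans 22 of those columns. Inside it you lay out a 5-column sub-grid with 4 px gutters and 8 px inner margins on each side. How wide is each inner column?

270.4 px

Subtract both margins: 1624 − 2·56 = 1512 px.
Subtracting 23 gutters of 24 leaves 960 for 24 columns, so c = 40 px.
Span of 22: 22·40 + 21·24 = 880 + 504 = 1384 px.
Inner content = 1384 − 2·8 = 1368 px.
1368 − 4·4 = 1352; ÷5 gives d = 270.4 px.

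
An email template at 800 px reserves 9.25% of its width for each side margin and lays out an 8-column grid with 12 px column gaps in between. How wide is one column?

71 px

Margins: 9.25% × 800 = 74 px each, so content = 800 − 148 = 652 px.
8c + 7·12 = 652 → 8c = 568 → c = 71 px.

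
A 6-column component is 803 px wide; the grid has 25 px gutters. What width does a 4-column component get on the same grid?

527 px

Subtracting 5 gutters of 25 leaves 678 for 6 columns, so c = 113 px.
4-column span = 4·113 + 3·25 = 527 px.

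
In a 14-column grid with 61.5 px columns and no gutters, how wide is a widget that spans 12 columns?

738 px

With no gutters, 12 columns span 12·61.5 = 738 px.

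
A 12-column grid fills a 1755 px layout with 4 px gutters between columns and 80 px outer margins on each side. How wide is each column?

Content width = 1755 − 2·80 = 1595 px.
12 columns + 11 gutters: 12c + 11·4 = 1595.
12c = 1595 − 44 = 1551, so c = 129.25 px.

129.25 px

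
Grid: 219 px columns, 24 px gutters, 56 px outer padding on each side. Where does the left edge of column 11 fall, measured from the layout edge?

Each column+gutter stride is 243 px; 10 of them past the 56 px margin is 56 + 2430 = 2486 px.

2486 px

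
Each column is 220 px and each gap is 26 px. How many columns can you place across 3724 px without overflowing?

15 columns

Each extra column adds 220 + 26 = 246 px.
(3724 + 26) / 246 = 15.24, so 15 columns fit.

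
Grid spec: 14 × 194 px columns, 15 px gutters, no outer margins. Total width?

2911 px

Total width: 14·194 + 13·15 = 2911 px.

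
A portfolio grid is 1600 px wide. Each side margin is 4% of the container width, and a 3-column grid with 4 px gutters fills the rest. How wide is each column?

1600 × (1 − 2·4%) = 1600 × 92% = 1472 px for the columns.
3c + 2·4 = 1472 → 3c = 1464 → c = 488 px.

488 px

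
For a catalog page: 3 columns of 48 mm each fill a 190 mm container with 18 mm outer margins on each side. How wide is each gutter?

Inside the margins: 190 − 36 = 154 mm.
3·48 + 2g = 154 → 2g = 10 → g = 5 mm.

5 mm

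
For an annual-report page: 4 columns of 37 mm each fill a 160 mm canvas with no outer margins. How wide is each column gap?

4 columns take 4·37 = 148 mm; remaining 12 splits into 3 column gaps.
g = 12 / 3 = 4 mm.

4 mm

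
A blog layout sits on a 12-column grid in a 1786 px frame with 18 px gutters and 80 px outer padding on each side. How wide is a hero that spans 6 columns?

Inside the margins: 1786 − 160 = 1626 px.
12 columns + 11 gutters: 12c + 11·18 = 1626.
12c = 1626 − 198 = 1428, so c = 119 px.
6 columns plus 5 gutters: 714 + 90 = 804 px.

804 px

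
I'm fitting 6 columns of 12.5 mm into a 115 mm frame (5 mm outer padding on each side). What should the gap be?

6 mm

Subtract both margins: 115 − 2·5 = 105 mm.
6·12.5 + 5g = 105 → 5g = 30 → g = 6 mm.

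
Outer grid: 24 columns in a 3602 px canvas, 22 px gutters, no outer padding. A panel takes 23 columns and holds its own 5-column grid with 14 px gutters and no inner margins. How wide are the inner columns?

679 px

Subtracting 23 gutters of 22 leaves 3096 for 24 columns, so c = 129 px.
23-column span = 23·129 + 22·22 = 3451 px.
5 columns + 4 gutters: 5d + 4·14 = 3451.
5d = 3451 − 56 = 3395, so d = 679 px.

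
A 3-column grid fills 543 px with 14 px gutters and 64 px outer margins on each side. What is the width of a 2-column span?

Content width = 543 − 2·64 = 415 px.
Subtracting 2 gutters of 14 leaves 387 for 3 columns, so c = 129 px.
2 columns plus 1 gutter: 258 + 14 = 272 px.

272 px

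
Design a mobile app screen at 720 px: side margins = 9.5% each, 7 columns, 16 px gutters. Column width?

720 × (1 − 2·9.5%) = 720 × 81% = 583.2 px for the columns.
7c + 6·16 = 583.2 → 7c = 487.2 → c = 69.6 px.

69.6 px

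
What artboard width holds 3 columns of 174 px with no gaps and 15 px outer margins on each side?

552 px

Summing: 30 + 522 = 552 px.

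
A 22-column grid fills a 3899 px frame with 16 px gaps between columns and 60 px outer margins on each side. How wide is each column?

156.5 px

Content width = 3899 − 2·60 = 3779 px.
Subtracting 21 gaps of 16 leaves 3443 for 22 columns, so c = 156.5 px.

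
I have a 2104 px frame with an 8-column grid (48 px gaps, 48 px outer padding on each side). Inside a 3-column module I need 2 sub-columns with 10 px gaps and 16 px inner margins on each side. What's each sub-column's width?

Outer content = 2104 − 2·48 = 2008 px.
Subtracting 7 gaps of 48 leaves 1672 for 8 columns, so c = 209 px.
3-column span = 3·209 + 2·48 = 723 px.
Inner content = 723 − 2·16 = 691 px.
691 − 1·10 = 681; ÷2 gives d = 340.5 px.

340.5 px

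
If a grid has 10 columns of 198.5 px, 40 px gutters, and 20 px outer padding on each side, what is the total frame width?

2385 px

Frame = 2·20 + 10·198.5 + 9·40 = 40 + 1985 + 360 = 2385 px.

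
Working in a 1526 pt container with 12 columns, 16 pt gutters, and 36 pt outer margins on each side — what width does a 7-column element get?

841.5 pt

Subtract both margins: 1526 − 2·36 = 1454 pt.
1454 − 11·16 = 1278; ÷12 gives c = 106.5 pt.
7-column span = 7·106.5 + 6·16 = 841.5 pt.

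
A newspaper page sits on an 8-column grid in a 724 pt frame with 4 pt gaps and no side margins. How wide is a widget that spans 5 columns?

8c + 7·4 = 724 → 8c = 696 → c = 87 pt.
5 columns plus 4 gaps: 435 + 16 = 451 pt.

451 pt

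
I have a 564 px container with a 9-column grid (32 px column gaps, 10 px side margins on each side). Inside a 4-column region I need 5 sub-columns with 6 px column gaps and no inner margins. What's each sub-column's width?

Take off 20 px of margins, leaving 544 px.
Subtracting 8 column gaps of 32 leaves 288 for 9 columns, so c = 32 px.
Span of 4: 4·32 + 3·32 = 128 + 96 = 224 px.
224 − 4·6 = 200; ÷5 gives d = 40 px.

40 px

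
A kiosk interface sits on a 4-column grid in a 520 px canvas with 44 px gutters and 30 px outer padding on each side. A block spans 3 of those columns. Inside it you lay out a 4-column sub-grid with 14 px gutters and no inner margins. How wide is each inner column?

73 px

Inside the margins: 520 − 60 = 460 px.
460 − 3·44 = 328; ÷4 gives c = 82 px.
Span of 3: 3·82 + 2·44 = 246 + 88 = 334 px.
4d + 3·14 = 334 → 4d = 292 → d = 73 px.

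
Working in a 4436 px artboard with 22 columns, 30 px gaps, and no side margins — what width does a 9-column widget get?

Subtracting 21 gaps of 30 leaves 3806 for 22 columns, so c = 173 px.
Span of 9: 9·173 + 8·30 = 1557 + 240 = 1797 px.

1797 px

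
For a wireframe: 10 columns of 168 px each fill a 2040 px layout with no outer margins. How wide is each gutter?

40 px

10 columns take 10·168 = 1680 px; remaining 360 splits into 9 gutters.
g = 360 / 9 = 40 px.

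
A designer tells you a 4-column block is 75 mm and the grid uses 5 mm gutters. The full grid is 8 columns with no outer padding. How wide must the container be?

Subtracting 3 gutters of 5 leaves 60 for 4 columns, so c = 15 mm.
Total width: 8·15 + 7·5 = 155 mm.

155 mm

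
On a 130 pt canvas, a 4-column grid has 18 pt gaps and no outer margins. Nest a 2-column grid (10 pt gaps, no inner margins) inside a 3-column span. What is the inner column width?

4c + 3·18 = 130 → 4c = 76 → c = 19 pt.
3 columns plus 2 gaps: 57 + 36 = 93 pt.
2 columns + 1 gap: 2d + 1·10 = 93.
2d = 93 − 10 = 83, so d = 41.5 pt.

41.5 pt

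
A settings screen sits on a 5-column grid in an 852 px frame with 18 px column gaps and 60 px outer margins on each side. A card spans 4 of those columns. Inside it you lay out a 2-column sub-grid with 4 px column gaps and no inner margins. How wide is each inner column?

289 px

Take off 120 px of margins, leaving 732 px.
Subtracting 4 column gaps of 18 leaves 660 for 5 columns, so c = 132 px.
4 columns plus 3 column gaps: 528 + 54 = 582 px.
Subtracting 1 column gap of 4 leaves 578 for 2 columns, so d = 289 px.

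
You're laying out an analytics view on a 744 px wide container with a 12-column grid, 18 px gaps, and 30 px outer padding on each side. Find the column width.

Content width = 744 − 2·30 = 684 px.
684 − 11·18 = 486; ÷12 gives c = 40.5 px.

40.5 px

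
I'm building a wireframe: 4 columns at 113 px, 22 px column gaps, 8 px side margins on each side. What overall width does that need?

534 px

Layout = 2·8 + 4·113 + 3·22 = 16 + 452 + 66 = 534 px.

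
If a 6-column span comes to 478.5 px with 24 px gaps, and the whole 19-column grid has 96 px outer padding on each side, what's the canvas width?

6 columns + 5 gaps: 6c + 5·24 = 478.5.
6c = 478.5 − 120 = 358.5, so c = 59.75 px.
Total width: 2·96 + 19·59.75 + 18·24 = 1759.25 px.

1759.25 px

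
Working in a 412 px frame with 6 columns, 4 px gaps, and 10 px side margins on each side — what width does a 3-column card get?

Take off 20 px of margins, leaving 392 px.
Subtracting 5 gaps of 4 leaves 372 for 6 columns, so c = 62 px.
3 columns plus 2 gaps: 186 + 8 = 194 px.

194 px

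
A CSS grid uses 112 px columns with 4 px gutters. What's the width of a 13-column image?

1504 px

Span of 13: 13·112 + 12·4 = 1456 + 48 = 1504 px.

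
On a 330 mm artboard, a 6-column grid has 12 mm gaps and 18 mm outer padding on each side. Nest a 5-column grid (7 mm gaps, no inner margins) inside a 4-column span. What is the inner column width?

32.8 mm

Take off 36 mm of margins, leaving 294 mm.
294 − 5·12 = 234; ÷6 gives c = 39 mm.
4 columns plus 3 gaps: 156 + 36 = 192 mm.
5d + 4·7 = 192 → 5d = 164 → d = 32.8 mm.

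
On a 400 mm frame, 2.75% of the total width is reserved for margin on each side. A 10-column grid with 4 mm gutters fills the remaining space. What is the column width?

34.2 mm

400 × (1 − 2·2.75%) = 400 × 94.5% = 378 mm for the columns.
10 columns + 9 gutters: 10c + 9·4 = 378.
10c = 378 − 36 = 342, so c = 34.2 mm.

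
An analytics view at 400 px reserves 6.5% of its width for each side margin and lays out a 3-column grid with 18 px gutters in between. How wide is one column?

104 px

Margins: 6.5% × 400 = 26 px each, so content = 400 − 52 = 348 px.
3c + 2·18 = 348 → 3c = 312 → c = 104 px.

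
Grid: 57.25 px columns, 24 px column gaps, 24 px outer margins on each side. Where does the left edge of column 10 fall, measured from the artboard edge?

755.25 px

Before column 10: the margin + 9 columns + 9 column gaps.
Offset = 24 + 9·(57.25 + 24) = 24 + 731.25 = 755.25 px.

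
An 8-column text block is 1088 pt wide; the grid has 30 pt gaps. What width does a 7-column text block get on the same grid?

Subtracting 7 gaps of 30 leaves 878 for 8 columns, so c = 109.75 pt.
7 columns plus 6 gaps: 768.25 + 180 = 948.25 pt.

948.25 pt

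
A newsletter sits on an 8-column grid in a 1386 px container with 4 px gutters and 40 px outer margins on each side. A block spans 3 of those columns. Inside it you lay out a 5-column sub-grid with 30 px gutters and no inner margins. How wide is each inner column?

73.45 px

Inside the margins: 1386 − 80 = 1306 px.
Subtracting 7 gutters of 4 leaves 1278 for 8 columns, so c = 159.75 px.
3 columns plus 2 gutters: 479.25 + 8 = 487.25 px.
5 columns + 4 gutters: 5d + 4·30 = 487.25.
5d = 487.25 − 120 = 367.25, so d = 73.45 px.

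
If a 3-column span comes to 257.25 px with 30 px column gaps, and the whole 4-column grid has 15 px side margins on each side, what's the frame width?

Subtracting 2 column gaps of 30 leaves 197.25 for 3 columns, so c = 65.75 px.
Total width: 2·15 + 4·65.75 + 3·30 = 383 px.

383 px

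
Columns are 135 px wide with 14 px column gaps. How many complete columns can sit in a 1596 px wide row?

10 columns

Each extra column adds 135 + 14 = 149 px.
(1596 + 14) / 149 = 10.81, so 10 columns fit.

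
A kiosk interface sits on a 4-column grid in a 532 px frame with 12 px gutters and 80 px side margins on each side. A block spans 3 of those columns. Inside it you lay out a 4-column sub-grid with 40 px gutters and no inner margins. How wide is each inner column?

Subtract both margins: 532 − 2·80 = 372 px.
4c + 3·12 = 372 → 4c = 336 → c = 84 px.
3 columns plus 2 gutters: 252 + 24 = 276 px.
4d + 3·40 = 276 → 4d = 156 → d = 39 px.

39 px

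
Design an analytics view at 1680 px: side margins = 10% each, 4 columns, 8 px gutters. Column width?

1680 × (1 − 2·10%) = 1680 × 80% = 1344 px for the columns.
4c + 3·8 = 1344 → 4c = 1320 → c = 330 px.

330 px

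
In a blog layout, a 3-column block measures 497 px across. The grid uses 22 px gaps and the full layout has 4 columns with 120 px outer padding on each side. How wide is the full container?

3c + 2·22 = 497 → 3c = 453 → c = 151 px.
Container = 2·120 + 4·151 + 3·22 = 240 + 604 + 66 = 910 px.

910 px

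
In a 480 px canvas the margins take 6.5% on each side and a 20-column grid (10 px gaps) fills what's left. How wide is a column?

480 × (1 − 2·6.5%) = 480 × 87% = 417.6 px for the columns.
417.6 − 19·10 = 227.6; ÷20 gives c = 11.38 px.

11.38 px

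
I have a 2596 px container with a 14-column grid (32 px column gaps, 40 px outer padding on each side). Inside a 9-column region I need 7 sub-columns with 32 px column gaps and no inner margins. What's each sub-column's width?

202 px

Take off 80 px of margins, leaving 2516 px.
2516 − 13·32 = 2100; ÷14 gives c = 150 px.
9 columns plus 8 column gaps: 1350 + 256 = 1606 px.
1606 − 6·32 = 1414; ÷7 gives d = 202 px.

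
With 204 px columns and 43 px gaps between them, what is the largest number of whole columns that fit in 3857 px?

15 columns

15 columns: 15·204 + 14·43 = 3662 px ≤ 3857.
16 columns: 3909 px > 3857. So 15.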